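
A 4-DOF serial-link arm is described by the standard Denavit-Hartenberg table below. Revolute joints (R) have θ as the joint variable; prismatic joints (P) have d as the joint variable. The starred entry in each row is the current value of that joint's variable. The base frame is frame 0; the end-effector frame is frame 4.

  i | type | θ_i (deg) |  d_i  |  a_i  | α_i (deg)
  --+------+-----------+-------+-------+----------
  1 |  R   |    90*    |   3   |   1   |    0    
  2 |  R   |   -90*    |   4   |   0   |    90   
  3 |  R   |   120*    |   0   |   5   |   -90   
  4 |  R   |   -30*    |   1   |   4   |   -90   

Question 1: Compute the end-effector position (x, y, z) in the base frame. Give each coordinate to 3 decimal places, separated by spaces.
-5.098 -1.000 13.830

after link 1: o_1 = (0.0000, 1.0000, 3.0000)
after link 2: o_2 = (0.0000, 1.0000, 7.0000)
after link 3: o_3 = (-2.5000, 1.0000, 11.3301)
after link 4: o_4 = (-5.0981, -1.0000, 13.8301)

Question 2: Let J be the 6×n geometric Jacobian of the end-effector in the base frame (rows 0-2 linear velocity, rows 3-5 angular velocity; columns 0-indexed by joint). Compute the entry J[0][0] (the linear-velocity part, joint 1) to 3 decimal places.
axis z_0 = ẑ; lever o_n−o_0 = (-5.0981,-1.0000,13.8301)
cross product → J_v[:, 0] = (1.0000,-5.0981,0.0000)
J_ω[:, 0] = z_0
entry J[0][0] = 1.0000

1.000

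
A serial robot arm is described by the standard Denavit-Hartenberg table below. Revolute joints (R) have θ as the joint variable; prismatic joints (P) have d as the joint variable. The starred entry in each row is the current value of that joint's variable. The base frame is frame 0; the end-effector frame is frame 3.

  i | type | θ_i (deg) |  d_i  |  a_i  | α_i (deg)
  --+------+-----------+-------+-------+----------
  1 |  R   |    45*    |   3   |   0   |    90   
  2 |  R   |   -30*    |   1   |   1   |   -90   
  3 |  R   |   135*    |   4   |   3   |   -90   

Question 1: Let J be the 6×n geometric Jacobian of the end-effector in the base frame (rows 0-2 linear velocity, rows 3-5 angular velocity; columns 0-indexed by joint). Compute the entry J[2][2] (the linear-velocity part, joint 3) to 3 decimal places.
1.061

axis z_2 = (0.3536,0.3536,0.8660); lever o_n−o_2 = (-1.3848,1.6152,4.5248)
cross product → J_v[:, 2] = (0.2010,-2.7990,1.0607)
J_ω[:, 2] = z_2
entry J[2][2] = 1.0607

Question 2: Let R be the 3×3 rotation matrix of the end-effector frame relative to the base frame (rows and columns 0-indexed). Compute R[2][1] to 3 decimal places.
End-effector y-axis (col 1 of R) = (-0.3536,-0.3536,-0.8660)
R[2][1] = -0.8660

-0.866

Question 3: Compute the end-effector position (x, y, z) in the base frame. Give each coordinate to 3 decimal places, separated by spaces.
after link 1: o_1 = (0.0000, 0.0000, 3.0000)
after link 2: o_2 = (1.3195, -0.0947, 2.5000)
after link 3: o_3 = (-0.0653, 1.5204, 7.0248)

-0.065 1.520 7.025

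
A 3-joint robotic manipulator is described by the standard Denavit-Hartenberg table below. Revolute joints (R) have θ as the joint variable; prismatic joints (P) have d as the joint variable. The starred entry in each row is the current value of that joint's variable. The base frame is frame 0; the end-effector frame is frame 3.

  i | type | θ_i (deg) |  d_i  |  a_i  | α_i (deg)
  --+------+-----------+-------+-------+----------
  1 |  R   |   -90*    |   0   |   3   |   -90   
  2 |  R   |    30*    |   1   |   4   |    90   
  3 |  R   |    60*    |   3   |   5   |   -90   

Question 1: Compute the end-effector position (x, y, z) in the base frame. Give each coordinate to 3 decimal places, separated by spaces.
5.330 -10.129 -0.652

after link 1: o_1 = (0.0000, -3.0000, 0.0000)
after link 2: o_2 = (1.0000, -6.4641, -2.0000)
after link 3: o_3 = (5.3301, -10.1292, -0.6519)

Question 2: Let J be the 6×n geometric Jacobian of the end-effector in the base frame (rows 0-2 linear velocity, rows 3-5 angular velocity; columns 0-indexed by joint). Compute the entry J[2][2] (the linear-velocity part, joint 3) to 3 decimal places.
axis z_2 = (0.0000,-0.5000,0.8660); lever o_n−o_2 = (4.3301,-3.6651,1.3481)
cross product → J_v[:, 2] = (2.5000,3.7500,2.1651)
J_ω[:, 2] = z_2
entry J[2][2] = 2.1651

2.165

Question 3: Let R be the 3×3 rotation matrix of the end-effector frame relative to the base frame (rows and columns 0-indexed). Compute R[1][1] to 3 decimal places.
0.500

End-effector y-axis (col 1 of R) = (-0.0000,0.5000,-0.8660)
R[1][1] = 0.5000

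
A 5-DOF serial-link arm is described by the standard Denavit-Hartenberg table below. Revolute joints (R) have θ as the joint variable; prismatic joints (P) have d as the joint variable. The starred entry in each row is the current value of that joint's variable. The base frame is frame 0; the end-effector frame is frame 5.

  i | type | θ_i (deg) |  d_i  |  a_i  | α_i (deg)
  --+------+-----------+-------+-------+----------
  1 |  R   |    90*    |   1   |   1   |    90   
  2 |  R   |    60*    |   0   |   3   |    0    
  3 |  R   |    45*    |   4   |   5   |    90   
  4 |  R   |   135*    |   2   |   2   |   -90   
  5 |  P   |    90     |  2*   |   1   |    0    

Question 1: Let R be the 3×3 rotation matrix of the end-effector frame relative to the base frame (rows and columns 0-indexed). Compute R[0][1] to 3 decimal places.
End-effector y-axis (col 1 of R) = (-0.7071,-0.1830,0.6830)
R[0][1] = -0.7071

-0.707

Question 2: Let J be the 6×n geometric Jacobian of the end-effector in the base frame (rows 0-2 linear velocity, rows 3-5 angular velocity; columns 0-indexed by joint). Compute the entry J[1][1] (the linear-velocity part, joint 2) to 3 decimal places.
axis z_1 = (1.0000,-0.0000,0.0000); lever o_n−o_1 = (4.0000,1.9039,4.9545)
cross product → J_v[:, 1] = (-0.0000,-4.9545,1.9039)
J_ω[:, 1] = z_1
entry J[1][1] = -4.9545

-4.954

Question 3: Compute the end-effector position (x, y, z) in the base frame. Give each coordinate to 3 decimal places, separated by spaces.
4.000 2.904 5.954

after link 1: o_1 = (0.0000, 1.0000, 1.0000)
after link 2: o_2 = (-0.0000, 2.5000, 3.5981)
after link 3: o_3 = (4.0000, 1.2059, 8.4277)
after link 4: o_4 = (5.4142, 3.5038, 7.5793)
after link 5: o_5 = (4.0000, 2.9039, 5.9545)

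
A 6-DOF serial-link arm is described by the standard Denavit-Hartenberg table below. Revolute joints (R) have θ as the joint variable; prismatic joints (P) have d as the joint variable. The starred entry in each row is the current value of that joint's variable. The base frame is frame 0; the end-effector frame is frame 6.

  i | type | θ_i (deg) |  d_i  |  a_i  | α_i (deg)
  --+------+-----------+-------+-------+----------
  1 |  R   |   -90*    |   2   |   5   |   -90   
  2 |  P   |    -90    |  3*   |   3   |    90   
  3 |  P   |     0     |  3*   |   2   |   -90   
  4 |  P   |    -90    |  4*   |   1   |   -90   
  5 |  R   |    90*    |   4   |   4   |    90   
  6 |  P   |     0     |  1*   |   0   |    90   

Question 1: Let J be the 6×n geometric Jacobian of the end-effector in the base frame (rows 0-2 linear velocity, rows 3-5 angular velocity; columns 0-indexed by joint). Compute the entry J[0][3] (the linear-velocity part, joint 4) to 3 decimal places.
prismatic axis z_3 = (1.0000,0.0000,0.0000)
J_v[:, 3] = z_3; J_ω[:, 3] = (0,0,0)
entry J[0][3] = 1.0000

1.000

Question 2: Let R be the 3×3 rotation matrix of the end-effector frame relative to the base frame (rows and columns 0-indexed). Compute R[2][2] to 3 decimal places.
-1.000

End-effector z-axis (col 2 of R) = (-0.0000,0.0000,-1.0000)
R[2][2] = -1.0000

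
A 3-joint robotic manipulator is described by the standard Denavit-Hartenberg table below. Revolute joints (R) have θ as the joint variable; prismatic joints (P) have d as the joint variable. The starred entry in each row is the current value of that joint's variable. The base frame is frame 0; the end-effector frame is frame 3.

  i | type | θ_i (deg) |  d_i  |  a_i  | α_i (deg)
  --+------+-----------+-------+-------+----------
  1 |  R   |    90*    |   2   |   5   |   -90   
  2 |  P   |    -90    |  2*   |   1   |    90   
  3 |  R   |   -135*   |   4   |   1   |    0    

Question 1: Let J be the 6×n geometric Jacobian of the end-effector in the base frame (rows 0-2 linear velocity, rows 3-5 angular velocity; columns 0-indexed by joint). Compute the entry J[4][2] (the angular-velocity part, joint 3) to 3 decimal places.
axis z_2 = (-0.0000,-1.0000,0.0000); lever o_n−o_2 = (0.7071,-4.0000,-0.7071)
cross product → J_v[:, 2] = (0.7071,-0.0000,0.7071)
J_ω[:, 2] = z_2
entry J[4][2] = -1.0000

-1.000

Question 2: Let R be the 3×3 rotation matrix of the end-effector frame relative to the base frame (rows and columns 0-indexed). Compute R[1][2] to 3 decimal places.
End-effector z-axis (col 2 of R) = (-0.0000,-1.0000,0.0000)
R[1][2] = -1.0000

-1.000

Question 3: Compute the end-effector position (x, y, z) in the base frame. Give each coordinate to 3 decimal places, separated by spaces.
after link 1: o_1 = (0.0000, 5.0000, 2.0000)
after link 2: o_2 = (-2.0000, 5.0000, 3.0000)
after link 3: o_3 = (-1.2929, 1.0000, 2.2929)

-1.293 1.000 2.293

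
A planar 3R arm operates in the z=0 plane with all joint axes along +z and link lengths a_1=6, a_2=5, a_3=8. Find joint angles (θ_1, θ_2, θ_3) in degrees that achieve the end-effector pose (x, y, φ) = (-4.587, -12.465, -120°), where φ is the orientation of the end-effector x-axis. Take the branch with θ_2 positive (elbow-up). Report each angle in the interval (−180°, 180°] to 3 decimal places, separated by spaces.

-147.103 119.999 -92.896

wrist centre = target − a_3·(cos φ, sin φ) = (-0.5870, -5.5368)
cos θ_2 = (31.0007−6²−5²)/(2·6·5) = -0.5000; θ_2 = 119.9992° (elbow-up)
β = atan2(-5.5368,-0.5870) = -96.0518°; ψ = atan2(4.3302,3.5001) = 51.0515°
θ_1 = β − ψ = -147.1033°
θ_3 = φ − θ_1 − θ_2 = -92.8960° (wrapped to (-180°,180°])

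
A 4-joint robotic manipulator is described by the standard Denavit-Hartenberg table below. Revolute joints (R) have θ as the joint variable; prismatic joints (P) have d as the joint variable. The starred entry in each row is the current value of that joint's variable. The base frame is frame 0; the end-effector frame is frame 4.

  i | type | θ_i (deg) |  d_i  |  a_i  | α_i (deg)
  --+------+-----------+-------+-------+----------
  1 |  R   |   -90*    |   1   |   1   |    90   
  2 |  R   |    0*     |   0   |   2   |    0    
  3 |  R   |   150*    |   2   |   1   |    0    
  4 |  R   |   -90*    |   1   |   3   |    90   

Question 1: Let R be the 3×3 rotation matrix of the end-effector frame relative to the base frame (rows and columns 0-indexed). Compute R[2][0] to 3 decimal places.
0.866

End-effector x-axis (col 0 of R) = (0.0000,-0.5000,0.8660)
R[2][0] = 0.8660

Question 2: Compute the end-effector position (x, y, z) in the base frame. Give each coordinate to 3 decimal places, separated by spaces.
after link 1: o_1 = (0.0000, -1.0000, 1.0000)
after link 2: o_2 = (0.0000, -3.0000, 1.0000)
after link 3: o_3 = (-2.0000, -2.1340, 1.5000)
after link 4: o_4 = (-3.0000, -3.6340, 4.0981)

-3.000 -3.634 4.098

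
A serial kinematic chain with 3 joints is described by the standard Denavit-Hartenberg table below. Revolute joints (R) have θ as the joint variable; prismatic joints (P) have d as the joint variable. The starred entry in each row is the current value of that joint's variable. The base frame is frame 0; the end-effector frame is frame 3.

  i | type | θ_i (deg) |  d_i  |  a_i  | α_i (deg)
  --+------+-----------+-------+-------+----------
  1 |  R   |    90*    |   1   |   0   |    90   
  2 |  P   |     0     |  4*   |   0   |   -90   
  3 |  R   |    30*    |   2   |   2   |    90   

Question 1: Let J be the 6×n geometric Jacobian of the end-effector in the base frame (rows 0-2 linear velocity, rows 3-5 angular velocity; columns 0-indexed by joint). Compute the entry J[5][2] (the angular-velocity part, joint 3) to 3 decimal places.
1.000

axis z_2 = (0.0000,0.0000,1.0000); lever o_n−o_2 = (-1.0000,1.7321,2.0000)
cross product → J_v[:, 2] = (-1.7321,-1.0000,0.0000)
J_ω[:, 2] = z_2
entry J[5][2] = 1.0000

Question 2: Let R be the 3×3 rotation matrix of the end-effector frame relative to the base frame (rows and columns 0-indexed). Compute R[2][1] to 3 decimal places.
End-effector y-axis (col 1 of R) = (-0.0000,-0.0000,1.0000)
R[2][1] = 1.0000

1.000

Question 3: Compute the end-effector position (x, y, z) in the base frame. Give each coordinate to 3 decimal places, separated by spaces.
after link 1: o_1 = (0.0000, 0.0000, 1.0000)
after link 2: o_2 = (4.0000, -0.0000, 1.0000)
after link 3: o_3 = (3.0000, 1.7321, 3.0000)

3.000 1.732 3.000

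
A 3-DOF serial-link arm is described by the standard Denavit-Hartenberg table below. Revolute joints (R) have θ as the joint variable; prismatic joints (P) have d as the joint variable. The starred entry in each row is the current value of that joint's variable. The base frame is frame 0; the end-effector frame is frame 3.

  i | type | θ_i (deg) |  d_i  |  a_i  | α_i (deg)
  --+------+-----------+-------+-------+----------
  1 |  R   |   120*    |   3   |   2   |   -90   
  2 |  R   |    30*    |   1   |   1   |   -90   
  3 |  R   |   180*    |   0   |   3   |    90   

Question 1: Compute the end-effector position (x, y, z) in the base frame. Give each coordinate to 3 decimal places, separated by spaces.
after link 1: o_1 = (-1.0000, 1.7321, 3.0000)
after link 2: o_2 = (-2.2990, 1.9821, 2.5000)
after link 3: o_3 = (-1.0000, -0.2679, 4.0000)

-1.000 -0.268 4.000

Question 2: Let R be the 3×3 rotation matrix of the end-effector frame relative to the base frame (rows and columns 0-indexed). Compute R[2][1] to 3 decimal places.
End-effector y-axis (col 1 of R) = (0.2500,-0.4330,-0.8660)
R[2][1] = -0.8660

-0.866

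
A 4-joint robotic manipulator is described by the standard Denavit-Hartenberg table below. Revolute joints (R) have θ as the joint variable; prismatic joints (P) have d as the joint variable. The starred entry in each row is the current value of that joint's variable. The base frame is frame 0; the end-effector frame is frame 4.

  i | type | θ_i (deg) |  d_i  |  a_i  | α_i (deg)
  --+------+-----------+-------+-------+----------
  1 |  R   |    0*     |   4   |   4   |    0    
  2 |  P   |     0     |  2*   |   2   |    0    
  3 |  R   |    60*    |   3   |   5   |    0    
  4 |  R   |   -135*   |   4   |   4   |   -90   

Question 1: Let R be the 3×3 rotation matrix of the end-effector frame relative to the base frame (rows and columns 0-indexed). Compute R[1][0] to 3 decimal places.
-0.966

End-effector x-axis (col 0 of R) = (0.2588,-0.9659,0.0000)
R[1][0] = -0.9659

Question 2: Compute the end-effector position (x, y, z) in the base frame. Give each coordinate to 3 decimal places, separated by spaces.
9.535 0.466 13.000

after link 1: o_1 = (4.0000, 0.0000, 4.0000)
after link 2: o_2 = (6.0000, 0.0000, 6.0000)
after link 3: o_3 = (8.5000, 4.3301, 9.0000)
after link 4: o_4 = (9.5353, 0.4664, 13.0000)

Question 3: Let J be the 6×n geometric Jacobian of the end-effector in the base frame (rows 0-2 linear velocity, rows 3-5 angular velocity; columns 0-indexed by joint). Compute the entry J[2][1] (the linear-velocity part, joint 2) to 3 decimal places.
prismatic axis z_1 = (0.0000,0.0000,1.0000)
J_v[:, 1] = z_1; J_ω[:, 1] = (0,0,0)
entry J[2][1] = 1.0000

1.000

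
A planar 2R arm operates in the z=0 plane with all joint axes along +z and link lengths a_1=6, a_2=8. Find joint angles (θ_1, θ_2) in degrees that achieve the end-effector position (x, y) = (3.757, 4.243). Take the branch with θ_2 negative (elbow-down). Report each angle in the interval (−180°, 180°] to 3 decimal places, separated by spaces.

cos θ_2 = (32.1181−6²−8²)/(2·6·8) = -0.7071; θ_2 = -134.9997° (elbow-down)
β = atan2(4.2430,3.7570) = 48.4764°; ψ = atan2(-5.6569,0.3432) = -86.5284°
θ_1 = β − ψ = 135.0049°

135.005 -135.000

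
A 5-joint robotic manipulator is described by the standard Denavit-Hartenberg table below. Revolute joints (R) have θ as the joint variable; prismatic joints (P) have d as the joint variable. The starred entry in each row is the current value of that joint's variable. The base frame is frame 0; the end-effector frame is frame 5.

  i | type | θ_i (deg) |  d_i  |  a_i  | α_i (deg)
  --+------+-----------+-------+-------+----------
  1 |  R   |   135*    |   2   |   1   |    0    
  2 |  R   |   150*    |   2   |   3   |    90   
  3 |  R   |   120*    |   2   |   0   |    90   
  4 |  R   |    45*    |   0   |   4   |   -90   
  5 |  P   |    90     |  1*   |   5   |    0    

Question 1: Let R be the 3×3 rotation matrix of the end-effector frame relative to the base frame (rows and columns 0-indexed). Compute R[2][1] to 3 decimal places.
-0.612

End-effector y-axis (col 1 of R) = (0.7745,-0.1585,-0.6124)
R[2][1] = -0.6124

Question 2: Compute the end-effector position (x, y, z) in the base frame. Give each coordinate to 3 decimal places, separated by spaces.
after link 1: o_1 = (-0.7071, 0.7071, 2.0000)
after link 2: o_2 = (0.0694, -2.1907, 4.0000)
after link 3: o_3 = (-1.8625, -2.7083, 4.0000)
after link 4: o_4 = (-4.9606, -2.0743, 6.4495)
after link 5: o_5 = (-6.6728, 1.5837, 3.3371)

-6.673 1.584 3.337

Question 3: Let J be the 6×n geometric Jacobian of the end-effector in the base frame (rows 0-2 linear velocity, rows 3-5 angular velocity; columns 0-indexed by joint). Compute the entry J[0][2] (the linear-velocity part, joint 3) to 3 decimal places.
axis z_2 = (-0.9659,-0.2588,0.0000); lever o_n−o_2 = (-6.7422,3.7744,-0.6629)
cross product → J_v[:, 2] = (0.1716,-0.6403,-5.3908)
J_ω[:, 2] = z_2
entry J[0][2] = 0.1716

0.172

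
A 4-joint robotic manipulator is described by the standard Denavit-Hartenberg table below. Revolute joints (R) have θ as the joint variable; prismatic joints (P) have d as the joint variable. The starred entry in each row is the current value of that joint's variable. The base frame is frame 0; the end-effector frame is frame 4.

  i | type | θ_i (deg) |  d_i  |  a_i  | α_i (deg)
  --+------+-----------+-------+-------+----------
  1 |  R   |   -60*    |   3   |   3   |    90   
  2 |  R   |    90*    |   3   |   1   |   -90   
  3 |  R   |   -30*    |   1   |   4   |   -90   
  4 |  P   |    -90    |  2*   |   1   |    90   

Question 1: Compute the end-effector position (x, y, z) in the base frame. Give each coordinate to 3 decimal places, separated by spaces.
-2.330 -2.500 8.464

after link 1: o_1 = (1.5000, -2.5981, 3.0000)
after link 2: o_2 = (-1.0981, -4.0981, 4.0000)
after link 3: o_3 = (-3.3301, -4.2321, 7.4641)
after link 4: o_4 = (-2.3301, -2.5000, 8.4641)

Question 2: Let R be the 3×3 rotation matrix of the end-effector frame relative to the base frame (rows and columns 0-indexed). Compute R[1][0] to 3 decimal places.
End-effector x-axis (col 0 of R) = (-0.5000,0.8660,0.0000)
R[1][0] = 0.8660

0.866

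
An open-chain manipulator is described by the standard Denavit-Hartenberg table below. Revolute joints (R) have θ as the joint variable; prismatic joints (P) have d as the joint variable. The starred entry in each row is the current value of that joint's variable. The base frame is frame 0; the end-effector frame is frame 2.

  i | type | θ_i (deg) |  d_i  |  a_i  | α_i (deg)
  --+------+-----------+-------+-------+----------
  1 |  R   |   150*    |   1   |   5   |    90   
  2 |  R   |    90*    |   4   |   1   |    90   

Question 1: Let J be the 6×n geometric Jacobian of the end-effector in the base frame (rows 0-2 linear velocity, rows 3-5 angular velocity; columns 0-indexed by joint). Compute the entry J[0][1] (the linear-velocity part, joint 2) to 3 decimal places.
0.866

axis z_1 = (0.5000,0.8660,0.0000); lever o_n−o_1 = (2.0000,3.4641,1.0000)
cross product → J_v[:, 1] = (0.8660,-0.5000,0.0000)
J_ω[:, 1] = z_1
entry J[0][1] = 0.8660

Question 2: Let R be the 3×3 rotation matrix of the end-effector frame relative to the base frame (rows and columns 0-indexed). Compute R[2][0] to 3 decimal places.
1.000

End-effector x-axis (col 0 of R) = (-0.0000,-0.0000,1.0000)
R[2][0] = 1.0000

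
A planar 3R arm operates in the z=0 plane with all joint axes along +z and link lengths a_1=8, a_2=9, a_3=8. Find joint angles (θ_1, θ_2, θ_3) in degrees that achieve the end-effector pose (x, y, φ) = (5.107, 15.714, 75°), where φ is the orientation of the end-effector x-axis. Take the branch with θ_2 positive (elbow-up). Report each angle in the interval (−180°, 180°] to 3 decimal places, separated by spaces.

wrist centre = target − a_3·(cos φ, sin φ) = (3.0364, 7.9866)
cos θ_2 = (73.0057−8²−9²)/(2·8·9) = -0.5000; θ_2 = 119.9974° (elbow-up)
β = atan2(7.9866,3.0364) = 69.1835°; ψ = atan2(7.7944,3.5004) = 65.8159°
θ_1 = β − ψ = 3.3676°
θ_3 = φ − θ_1 − θ_2 = -48.3650° (wrapped to (-180°,180°])

3.368 119.997 -48.365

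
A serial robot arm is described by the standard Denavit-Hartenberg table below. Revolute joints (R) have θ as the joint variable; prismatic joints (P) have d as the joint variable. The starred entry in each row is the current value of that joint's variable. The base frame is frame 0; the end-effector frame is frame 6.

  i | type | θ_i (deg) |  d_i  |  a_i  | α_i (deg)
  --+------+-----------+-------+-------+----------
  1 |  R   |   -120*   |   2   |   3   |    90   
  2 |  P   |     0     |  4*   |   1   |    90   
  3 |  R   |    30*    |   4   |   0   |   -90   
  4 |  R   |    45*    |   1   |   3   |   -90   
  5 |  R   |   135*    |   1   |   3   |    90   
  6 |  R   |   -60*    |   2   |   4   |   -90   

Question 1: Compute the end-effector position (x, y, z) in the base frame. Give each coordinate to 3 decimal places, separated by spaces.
after link 1: o_1 = (-1.5000, -2.5981, 2.0000)
after link 2: o_2 = (-5.4641, -1.4641, 2.0000)
after link 3: o_3 = (-5.4641, -1.4641, -2.0000)
after link 4: o_4 = (-7.8012, -1.6587, 0.1213)
after link 5: o_5 = (-4.8291, -2.3923, -0.6716)
after link 6: o_6 = (-5.5363, -6.0665, -3.1211)

-5.536 -6.067 -3.121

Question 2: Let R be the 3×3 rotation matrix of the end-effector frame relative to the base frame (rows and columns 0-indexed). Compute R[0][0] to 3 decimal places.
End-effector x-axis (col 0 of R) = (-0.1370,-0.4874,-0.8624)
R[0][0] = -0.1370

-0.137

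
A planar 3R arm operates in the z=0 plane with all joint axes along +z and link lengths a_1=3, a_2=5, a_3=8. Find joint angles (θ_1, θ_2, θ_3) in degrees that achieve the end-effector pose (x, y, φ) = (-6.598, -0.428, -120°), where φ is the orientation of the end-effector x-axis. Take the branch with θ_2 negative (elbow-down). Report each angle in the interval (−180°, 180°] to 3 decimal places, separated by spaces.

149.996 -59.995 150.000

wrist centre = target − a_3·(cos φ, sin φ) = (-2.5980, 6.5002)
cos θ_2 = (49.0022−3²−5²)/(2·3·5) = 0.5001; θ_2 = -59.9950° (elbow-down)
β = atan2(6.5002,-2.5980) = 111.7856°; ψ = atan2(-4.3299,5.5004) = -38.2099°
θ_1 = β − ψ = 149.9955°
θ_3 = φ − θ_1 − θ_2 = 149.9995° (wrapped to (-180°,180°])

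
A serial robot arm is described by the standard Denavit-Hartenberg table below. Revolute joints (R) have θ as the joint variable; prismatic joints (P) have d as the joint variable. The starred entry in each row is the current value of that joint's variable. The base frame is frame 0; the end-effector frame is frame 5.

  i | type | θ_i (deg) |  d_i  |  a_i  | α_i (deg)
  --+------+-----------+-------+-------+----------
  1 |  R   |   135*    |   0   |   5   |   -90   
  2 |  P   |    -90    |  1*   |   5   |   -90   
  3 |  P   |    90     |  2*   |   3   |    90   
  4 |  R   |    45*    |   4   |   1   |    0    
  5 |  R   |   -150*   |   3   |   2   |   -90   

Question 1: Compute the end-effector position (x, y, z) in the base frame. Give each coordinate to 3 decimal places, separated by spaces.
after link 1: o_1 = (-3.5355, 3.5355, 0.0000)
after link 2: o_2 = (-4.2426, 2.8284, 5.0000)
after link 3: o_3 = (-3.5355, 6.3640, 5.0000)
after link 4: o_4 = (-3.5355, 7.3640, 9.0000)
after link 5: o_5 = (-2.5355, 5.6319, 12.0000)

-2.536 5.632 12.000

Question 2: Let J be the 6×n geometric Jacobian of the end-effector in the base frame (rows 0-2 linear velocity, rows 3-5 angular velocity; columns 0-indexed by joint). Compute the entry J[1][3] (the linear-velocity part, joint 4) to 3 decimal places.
1.000

axis z_3 = (-0.0000,0.0000,1.0000); lever o_n−o_3 = (1.0000,-0.7321,7.0000)
cross product → J_v[:, 3] = (0.7321,1.0000,-0.0000)
J_ω[:, 3] = z_3
entry J[1][3] = 1.0000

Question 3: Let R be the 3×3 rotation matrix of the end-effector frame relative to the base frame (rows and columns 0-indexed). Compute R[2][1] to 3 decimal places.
-1.000

End-effector y-axis (col 1 of R) = (0.0000,-0.0000,-1.0000)
R[2][1] = -1.0000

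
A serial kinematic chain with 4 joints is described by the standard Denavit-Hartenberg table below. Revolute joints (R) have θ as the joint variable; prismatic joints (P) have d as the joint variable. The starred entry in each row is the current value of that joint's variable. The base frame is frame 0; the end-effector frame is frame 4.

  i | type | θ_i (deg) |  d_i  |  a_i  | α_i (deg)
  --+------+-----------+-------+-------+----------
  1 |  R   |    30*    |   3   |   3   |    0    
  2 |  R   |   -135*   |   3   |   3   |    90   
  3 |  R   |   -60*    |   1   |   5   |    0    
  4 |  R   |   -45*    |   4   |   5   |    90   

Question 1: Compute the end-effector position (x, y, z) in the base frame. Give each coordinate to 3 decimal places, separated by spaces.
after link 1: o_1 = (2.5981, 1.5000, 3.0000)
after link 2: o_2 = (1.8216, -1.3978, 6.0000)
after link 3: o_3 = (0.2086, -3.5538, 1.6699)
after link 4: o_4 = (-3.3201, -1.2685, -3.1598)

-3.320 -1.268 -3.160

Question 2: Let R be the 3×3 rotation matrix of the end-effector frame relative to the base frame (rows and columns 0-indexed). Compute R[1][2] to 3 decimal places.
0.933

End-effector z-axis (col 2 of R) = (0.2500,0.9330,0.2588)
R[1][2] = 0.9330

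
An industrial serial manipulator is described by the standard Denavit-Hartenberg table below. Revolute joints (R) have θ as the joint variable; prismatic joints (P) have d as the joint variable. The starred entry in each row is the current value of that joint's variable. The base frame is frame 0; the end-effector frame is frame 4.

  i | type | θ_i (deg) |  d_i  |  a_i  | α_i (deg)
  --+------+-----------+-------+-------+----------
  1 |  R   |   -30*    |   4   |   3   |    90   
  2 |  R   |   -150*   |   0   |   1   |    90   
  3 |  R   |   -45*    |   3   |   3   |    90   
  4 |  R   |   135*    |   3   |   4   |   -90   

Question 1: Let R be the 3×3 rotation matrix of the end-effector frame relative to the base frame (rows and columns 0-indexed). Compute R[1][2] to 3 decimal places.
-0.826

End-effector z-axis (col 2 of R) = (0.4312,-0.8263,-0.3624)
R[1][2] = -0.8263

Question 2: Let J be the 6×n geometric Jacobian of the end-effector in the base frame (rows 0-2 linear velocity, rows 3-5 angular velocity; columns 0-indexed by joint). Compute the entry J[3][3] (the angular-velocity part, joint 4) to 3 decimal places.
axis z_3 = (0.8839,0.3062,0.3536); lever o_n−o_3 = (1.9269,-0.9724,4.5101)
cross product → J_v[:, 3] = (1.7247,-3.3052,-1.4495)
J_ω[:, 3] = z_3
entry J[3][3] = 0.8839

0.884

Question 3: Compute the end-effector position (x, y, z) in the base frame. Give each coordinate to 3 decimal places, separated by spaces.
1.946 1.466 9.548

after link 1: o_1 = (2.5981, -1.5000, 4.0000)
after link 2: o_2 = (1.8481, -1.0670, 3.5000)
after link 3: o_3 = (0.0187, 2.4387, 5.0374)
after link 4: o_4 = (1.9456, 1.4663, 9.5476)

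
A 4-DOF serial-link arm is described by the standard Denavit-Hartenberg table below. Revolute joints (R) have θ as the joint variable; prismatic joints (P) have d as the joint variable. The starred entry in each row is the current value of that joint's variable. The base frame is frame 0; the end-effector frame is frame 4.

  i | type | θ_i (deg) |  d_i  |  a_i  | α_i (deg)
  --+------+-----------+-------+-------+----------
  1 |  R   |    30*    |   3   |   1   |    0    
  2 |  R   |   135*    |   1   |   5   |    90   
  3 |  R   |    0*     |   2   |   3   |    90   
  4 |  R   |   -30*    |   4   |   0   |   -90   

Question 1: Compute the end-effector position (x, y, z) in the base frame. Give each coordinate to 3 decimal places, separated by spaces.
after link 1: o_1 = (0.8660, 0.5000, 3.0000)
after link 2: o_2 = (-3.9636, 1.7941, 4.0000)
after link 3: o_3 = (-6.3437, 4.5024, 4.0000)
after link 4: o_4 = (-6.3437, 4.5024, 0.0000)

-6.344 4.502 0.000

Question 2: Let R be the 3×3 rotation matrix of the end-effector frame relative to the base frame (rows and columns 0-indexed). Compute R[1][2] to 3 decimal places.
0.966

End-effector z-axis (col 2 of R) = (-0.2588,0.9659,0.0000)
R[1][2] = 0.9659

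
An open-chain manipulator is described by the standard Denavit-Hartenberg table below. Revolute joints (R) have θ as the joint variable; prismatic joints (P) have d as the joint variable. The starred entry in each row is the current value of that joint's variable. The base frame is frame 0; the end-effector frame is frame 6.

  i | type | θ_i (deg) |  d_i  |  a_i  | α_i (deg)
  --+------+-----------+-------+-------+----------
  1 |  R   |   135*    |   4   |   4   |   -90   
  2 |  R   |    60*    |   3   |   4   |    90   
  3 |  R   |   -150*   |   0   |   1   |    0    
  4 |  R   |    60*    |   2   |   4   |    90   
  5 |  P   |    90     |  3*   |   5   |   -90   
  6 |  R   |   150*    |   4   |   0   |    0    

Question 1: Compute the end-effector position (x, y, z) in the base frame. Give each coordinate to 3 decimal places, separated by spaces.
after link 1: o_1 = (-2.8284, 2.8284, 4.0000)
after link 2: o_2 = (-6.3640, 2.1213, 0.5359)
after link 3: o_3 = (-5.7042, 2.1687, 1.2859)
after link 4: o_4 = (-4.1005, 6.2219, 2.2859)
after link 5: o_5 = (-6.1017, 8.2231, 7.3840)
after link 6: o_6 = (-8.9302, 5.3946, 7.3840)

-8.930 5.395 7.384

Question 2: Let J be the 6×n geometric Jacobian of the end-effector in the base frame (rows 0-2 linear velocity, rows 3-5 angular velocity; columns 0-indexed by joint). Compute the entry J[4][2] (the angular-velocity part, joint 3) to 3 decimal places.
0.612

axis z_2 = (-0.6124,0.6124,0.5000); lever o_n−o_2 = (-2.5662,3.2733,6.8481)
cross product → J_v[:, 2] = (2.5569,2.9105,-0.4330)
J_ω[:, 2] = z_2
entry J[4][2] = 0.6124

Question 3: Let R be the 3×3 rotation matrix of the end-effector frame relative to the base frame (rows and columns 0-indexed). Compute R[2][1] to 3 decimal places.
End-effector y-axis (col 1 of R) = (0.6124,-0.6124,0.5000)
R[2][1] = 0.5000

0.500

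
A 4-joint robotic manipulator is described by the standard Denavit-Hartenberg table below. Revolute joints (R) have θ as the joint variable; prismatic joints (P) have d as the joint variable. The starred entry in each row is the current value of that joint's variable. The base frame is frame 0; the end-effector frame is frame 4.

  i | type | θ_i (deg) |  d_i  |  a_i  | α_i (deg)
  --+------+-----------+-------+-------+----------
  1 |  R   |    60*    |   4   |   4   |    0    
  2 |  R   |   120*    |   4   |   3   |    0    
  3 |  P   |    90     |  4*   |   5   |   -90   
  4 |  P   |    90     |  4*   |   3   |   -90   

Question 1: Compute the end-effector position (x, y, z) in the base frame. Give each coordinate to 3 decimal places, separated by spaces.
after link 1: o_1 = (2.0000, 3.4641, 4.0000)
after link 2: o_2 = (-1.0000, 3.4641, 8.0000)
after link 3: o_3 = (-1.0000, -1.5359, 12.0000)
after link 4: o_4 = (3.0000, -1.5359, 9.0000)

3.000 -1.536 9.000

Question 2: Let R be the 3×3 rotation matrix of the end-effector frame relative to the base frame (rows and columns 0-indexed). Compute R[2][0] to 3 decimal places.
End-effector x-axis (col 0 of R) = (0.0000,-0.0000,-1.0000)
R[2][0] = -1.0000

-1.000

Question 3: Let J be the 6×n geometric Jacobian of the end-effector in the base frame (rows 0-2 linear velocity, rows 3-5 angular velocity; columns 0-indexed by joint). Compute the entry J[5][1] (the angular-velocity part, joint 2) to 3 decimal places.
axis z_1 = (0.0000,0.0000,1.0000); lever o_n−o_1 = (1.0000,-5.0000,5.0000)
cross product → J_v[:, 1] = (5.0000,1.0000,-0.0000)
J_ω[:, 1] = z_1
entry J[5][1] = 1.0000

1.000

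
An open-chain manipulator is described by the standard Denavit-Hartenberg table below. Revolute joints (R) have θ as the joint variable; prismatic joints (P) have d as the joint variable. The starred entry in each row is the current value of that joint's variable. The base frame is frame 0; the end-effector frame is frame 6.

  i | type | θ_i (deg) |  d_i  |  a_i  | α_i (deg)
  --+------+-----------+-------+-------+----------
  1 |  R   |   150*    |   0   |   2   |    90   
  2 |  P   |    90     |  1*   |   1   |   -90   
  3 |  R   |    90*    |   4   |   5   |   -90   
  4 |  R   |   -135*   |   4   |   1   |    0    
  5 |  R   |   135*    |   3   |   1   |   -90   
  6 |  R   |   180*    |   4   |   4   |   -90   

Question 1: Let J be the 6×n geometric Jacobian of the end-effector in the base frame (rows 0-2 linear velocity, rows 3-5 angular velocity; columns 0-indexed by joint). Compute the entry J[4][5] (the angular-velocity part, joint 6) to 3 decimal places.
0.500

axis z_5 = (-0.8660,0.5000,-0.0000); lever o_n−o_5 = (-1.4641,5.4641,0.0000)
cross product → J_v[:, 5] = (0.0000,0.0000,-4.0000)
J_ω[:, 5] = z_5
entry J[4][5] = 0.5000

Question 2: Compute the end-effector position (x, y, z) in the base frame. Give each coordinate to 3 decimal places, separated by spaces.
after link 1: o_1 = (-1.7321, 1.0000, 0.0000)
after link 2: o_2 = (-1.2321, 1.8660, 1.0000)
after link 3: o_3 = (-0.2679, -4.4641, 1.0000)
after link 4: o_4 = (0.6980, -4.2053, -3.0000)
after link 5: o_5 = (0.1980, -5.0713, -6.0000)
after link 6: o_6 = (-1.2661, 0.3928, -6.0000)

-1.266 0.393 -6.000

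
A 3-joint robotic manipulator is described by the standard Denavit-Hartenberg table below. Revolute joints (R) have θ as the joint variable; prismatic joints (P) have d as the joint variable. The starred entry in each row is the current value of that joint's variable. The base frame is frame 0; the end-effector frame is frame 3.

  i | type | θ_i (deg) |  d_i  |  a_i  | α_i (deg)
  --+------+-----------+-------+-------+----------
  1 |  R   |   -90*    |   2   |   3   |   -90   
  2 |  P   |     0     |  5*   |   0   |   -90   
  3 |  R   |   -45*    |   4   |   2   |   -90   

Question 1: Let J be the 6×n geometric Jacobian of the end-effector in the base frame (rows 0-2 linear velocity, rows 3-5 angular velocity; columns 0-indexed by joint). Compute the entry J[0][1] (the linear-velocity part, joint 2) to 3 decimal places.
1.000

prismatic axis z_1 = (1.0000,0.0000,0.0000)
J_v[:, 1] = z_1; J_ω[:, 1] = (0,0,0)
entry J[0][1] = 1.0000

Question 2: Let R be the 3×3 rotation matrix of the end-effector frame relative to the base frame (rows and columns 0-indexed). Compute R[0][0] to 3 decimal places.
End-effector x-axis (col 0 of R) = (0.7071,-0.7071,0.0000)
R[0][0] = 0.7071

0.707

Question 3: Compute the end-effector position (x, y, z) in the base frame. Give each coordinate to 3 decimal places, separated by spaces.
6.414 -4.414 -2.000

after link 1: o_1 = (0.0000, -3.0000, 2.0000)
after link 2: o_2 = (5.0000, -3.0000, 2.0000)
after link 3: o_3 = (6.4142, -4.4142, -2.0000)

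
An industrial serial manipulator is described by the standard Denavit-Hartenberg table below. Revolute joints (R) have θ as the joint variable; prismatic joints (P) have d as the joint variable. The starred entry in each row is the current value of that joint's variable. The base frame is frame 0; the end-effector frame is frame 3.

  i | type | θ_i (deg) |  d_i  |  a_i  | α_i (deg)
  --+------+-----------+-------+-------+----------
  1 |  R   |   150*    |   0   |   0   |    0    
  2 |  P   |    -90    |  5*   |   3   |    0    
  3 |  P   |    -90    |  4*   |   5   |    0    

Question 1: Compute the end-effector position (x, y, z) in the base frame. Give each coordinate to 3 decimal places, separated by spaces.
5.830 0.098 9.000

after link 1: o_1 = (0.0000, 0.0000, 0.0000)
after link 2: o_2 = (1.5000, 2.5981, 5.0000)
after link 3: o_3 = (5.8301, 0.0981, 9.0000)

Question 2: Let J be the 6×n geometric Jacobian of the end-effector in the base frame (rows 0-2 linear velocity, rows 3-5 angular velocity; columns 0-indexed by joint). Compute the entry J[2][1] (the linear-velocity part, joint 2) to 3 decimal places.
1.000

prismatic axis z_1 = (0.0000,0.0000,1.0000)
J_v[:, 1] = z_1; J_ω[:, 1] = (0,0,0)
entry J[2][1] = 1.0000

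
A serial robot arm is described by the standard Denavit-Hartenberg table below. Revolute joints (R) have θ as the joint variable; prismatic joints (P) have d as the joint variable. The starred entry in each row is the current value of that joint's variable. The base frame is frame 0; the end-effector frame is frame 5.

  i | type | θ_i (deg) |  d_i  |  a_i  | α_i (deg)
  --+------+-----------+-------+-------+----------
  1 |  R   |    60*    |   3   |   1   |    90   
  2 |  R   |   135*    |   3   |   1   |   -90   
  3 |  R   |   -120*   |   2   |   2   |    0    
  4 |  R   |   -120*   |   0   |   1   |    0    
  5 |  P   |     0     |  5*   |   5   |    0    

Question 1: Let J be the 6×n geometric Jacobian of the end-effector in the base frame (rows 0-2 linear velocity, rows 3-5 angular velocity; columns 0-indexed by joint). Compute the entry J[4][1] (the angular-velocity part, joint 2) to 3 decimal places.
-0.500

axis z_1 = (0.8660,-0.5000,0.0000); lever o_n−o_1 = (-1.8161,-2.2174,-7.0711)
cross product → J_v[:, 1] = (3.5355,6.1237,-2.8284)
J_ω[:, 1] = z_1
entry J[4][1] = -0.5000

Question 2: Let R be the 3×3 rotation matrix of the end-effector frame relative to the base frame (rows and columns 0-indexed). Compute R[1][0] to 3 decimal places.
End-effector x-axis (col 0 of R) = (-0.5732,0.7392,-0.3536)
R[1][0] = 0.7392

0.739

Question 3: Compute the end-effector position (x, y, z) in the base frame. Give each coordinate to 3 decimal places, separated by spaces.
after link 1: o_1 = (0.5000, 0.8660, 3.0000)
after link 2: o_2 = (2.7445, -1.2463, 3.7071)
after link 3: o_3 = (3.8910, -2.7247, 1.5858)
after link 4: o_4 = (3.3177, -1.9855, 1.2322)
after link 5: o_5 = (-1.3161, -1.3514, -4.0711)

-1.316 -1.351 -4.071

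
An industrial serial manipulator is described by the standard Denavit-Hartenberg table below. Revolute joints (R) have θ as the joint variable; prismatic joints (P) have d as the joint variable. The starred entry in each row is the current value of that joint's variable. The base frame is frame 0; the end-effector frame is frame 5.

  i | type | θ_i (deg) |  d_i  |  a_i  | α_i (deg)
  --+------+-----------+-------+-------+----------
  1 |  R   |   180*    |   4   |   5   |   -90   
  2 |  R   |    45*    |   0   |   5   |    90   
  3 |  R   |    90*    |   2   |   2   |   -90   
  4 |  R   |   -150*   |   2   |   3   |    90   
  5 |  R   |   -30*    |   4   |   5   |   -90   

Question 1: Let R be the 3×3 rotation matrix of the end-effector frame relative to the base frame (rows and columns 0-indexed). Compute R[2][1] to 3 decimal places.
End-effector y-axis (col 1 of R) = (-0.6124,-0.5000,0.6124)
R[2][1] = 0.6124

0.612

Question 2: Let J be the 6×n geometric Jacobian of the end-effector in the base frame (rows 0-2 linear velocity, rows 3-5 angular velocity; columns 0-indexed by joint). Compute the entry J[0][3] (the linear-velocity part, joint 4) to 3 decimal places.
axis z_3 = (0.7071,-0.0000,0.7071); lever o_n−o_3 = (-0.4957,8.3481,-0.2115)
cross product → J_v[:, 3] = (-5.9030,-0.2010,5.9030)
J_ω[:, 3] = z_3
entry J[0][3] = -5.9030

-5.903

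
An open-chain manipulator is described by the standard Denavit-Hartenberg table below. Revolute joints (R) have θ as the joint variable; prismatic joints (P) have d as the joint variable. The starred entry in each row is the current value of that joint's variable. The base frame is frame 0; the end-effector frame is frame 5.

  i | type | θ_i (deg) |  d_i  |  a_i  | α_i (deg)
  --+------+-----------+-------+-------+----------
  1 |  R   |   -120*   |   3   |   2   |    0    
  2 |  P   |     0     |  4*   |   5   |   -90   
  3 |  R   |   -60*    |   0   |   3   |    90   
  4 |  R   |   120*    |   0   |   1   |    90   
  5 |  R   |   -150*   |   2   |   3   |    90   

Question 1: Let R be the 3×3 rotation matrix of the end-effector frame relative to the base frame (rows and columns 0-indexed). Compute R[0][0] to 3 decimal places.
-0.974

End-effector x-axis (col 0 of R) = (-0.9743,-0.1875,0.1250)
R[0][0] = -0.9743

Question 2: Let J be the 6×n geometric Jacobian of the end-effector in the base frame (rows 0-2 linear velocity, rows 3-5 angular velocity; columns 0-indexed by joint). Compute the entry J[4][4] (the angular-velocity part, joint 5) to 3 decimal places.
axis z_4 = (0.2165,-0.6250,0.7500); lever o_n−o_4 = (-2.4898,-1.8125,1.8750)
cross product → J_v[:, 4] = (0.1875,-2.2733,-1.9486)
J_ω[:, 4] = z_4
entry J[4][4] = -0.6250

-0.625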